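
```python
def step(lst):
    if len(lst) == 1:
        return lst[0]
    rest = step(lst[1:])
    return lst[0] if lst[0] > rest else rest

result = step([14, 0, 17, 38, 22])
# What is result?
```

Recursive max over [14, 0, 17, 38, 22] = 38

Answer: 38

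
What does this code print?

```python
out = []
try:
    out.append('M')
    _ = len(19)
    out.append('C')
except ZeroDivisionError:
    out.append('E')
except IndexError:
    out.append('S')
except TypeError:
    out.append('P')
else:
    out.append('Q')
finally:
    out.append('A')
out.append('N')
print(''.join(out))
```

Execution trace: 'M' (try body) → 'P' (except TypeError) → 'A' (finally) → 'N' (after the try/except). Output: MPAN

Answer: MPAN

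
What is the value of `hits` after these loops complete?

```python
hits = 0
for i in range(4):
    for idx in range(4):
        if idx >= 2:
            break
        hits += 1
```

Inner breaks at 2, outer runs 4 times
`hits` takes the values: 0 → 1 → 2 → 3 → 4 → 5 → 6 → 7 → 8

Answer: 8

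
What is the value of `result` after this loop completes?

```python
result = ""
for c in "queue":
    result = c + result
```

Reverse 'queue'
`result` takes the values: "" → "q" → "uq" → "euq" → "ueuq" → "eueuq"

Answer: "eueuq"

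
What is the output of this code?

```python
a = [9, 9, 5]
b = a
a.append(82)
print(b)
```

Key concept: basic list aliasing.
Step by step:
`a = [9, 9, 5]` → a = [9, 9, 5]
`b = a` → b = [9, 9, 5] (same object as a)
`a.append(82)` → a = [9, 9, 5, 82] (same object as b); b = [9, 9, 5, 82] (same object as a)
`print(b)` → prints [9, 9, 5, 82]

Answer: [9, 9, 5, 82]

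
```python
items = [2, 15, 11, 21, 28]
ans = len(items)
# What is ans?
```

Trace:
`items = [2, 15, 11, 21, 28]` → items = [2, 15, 11, 21, 28]
`ans = len(items)` → ans = 5
So ans = 5

Answer: 5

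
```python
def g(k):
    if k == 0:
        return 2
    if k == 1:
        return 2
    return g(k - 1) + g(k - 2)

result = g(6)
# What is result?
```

Build up from base cases: g(0)=2, g(1)=2, g(2)=4, g(3)=6, g(4)=10, g(5)=16, g(6)=26

Answer: 26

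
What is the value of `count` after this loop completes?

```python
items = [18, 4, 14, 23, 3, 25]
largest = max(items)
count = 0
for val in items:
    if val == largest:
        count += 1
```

Count of max value 25 in [18, 4, 14, 23, 3, 25]
`count` takes the values: 0 → 1

Answer: 1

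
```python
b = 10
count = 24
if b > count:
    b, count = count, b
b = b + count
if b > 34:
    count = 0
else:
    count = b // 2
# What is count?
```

Trace:
`b = 10` → b = 10
`count = 24` → count = 24
`if b > count: ...` → b > count is False → no variable changes
`b = b + count` → b = 34
`if b > 34: ...` → b > 34 is False, take else branch → count = 17
So count = 17

Answer: 17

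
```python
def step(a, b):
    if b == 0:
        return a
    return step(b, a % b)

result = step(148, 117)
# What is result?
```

step(148, 117) -> step(117, 31) -> step(31, 24) -> step(24, 7) -> step(7, 3) -> step(3, 1) -> step(1, 0) -> 1

Answer: 1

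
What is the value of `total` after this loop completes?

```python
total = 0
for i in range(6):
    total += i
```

Sum of 0 to 5 = 15
`total` takes the values: 0 → 1 → 3 → 6 → 10 → 15

Answer: 15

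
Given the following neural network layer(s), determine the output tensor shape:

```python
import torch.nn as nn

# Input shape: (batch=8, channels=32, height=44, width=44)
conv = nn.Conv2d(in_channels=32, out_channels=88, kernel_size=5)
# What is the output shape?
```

Input: (8, 32, 44, 44) -> Output: (8, 88, 40, 40)

Answer: (8, 88, 40, 40)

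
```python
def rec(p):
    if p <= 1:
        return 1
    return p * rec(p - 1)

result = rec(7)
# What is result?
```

rec(7) = 7 * 6 * 5 * 4 * 3 * 2 * 1 = 5040

Answer: 5040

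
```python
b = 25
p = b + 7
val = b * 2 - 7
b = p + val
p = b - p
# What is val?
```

Trace:
`b = 25` → b = 25
`p = b + 7` → p = 32
`val = b * 2 - 7` → val = 43
`b = p + val` → b = 75
`p = b - p` → p = 43
So val = 43

Answer: 43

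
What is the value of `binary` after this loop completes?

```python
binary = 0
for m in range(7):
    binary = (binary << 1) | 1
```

Build 7 consecutive 1-bits: 0b1111111
`binary` takes the values: 0 → 1 → 3 → 7 → 15 → 31 → 63 → 127

Answer: 127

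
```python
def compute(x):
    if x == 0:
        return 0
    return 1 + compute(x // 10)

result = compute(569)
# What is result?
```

Count of digits of 569: 3

Answer: 3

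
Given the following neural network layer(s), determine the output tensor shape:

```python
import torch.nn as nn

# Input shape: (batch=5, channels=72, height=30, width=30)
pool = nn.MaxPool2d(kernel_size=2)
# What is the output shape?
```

Input: (5, 72, 30, 30) -> Output: (5, 72, 15, 15)

Answer: (5, 72, 15, 15)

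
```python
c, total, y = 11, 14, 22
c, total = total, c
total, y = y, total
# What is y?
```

Trace:
`c, total, y = 11, 14, 22` → c = 11; total = 14; y = 22
`c, total = total, c` → c = 14; total = 11
`total, y = y, total` → total = 22; y = 11
So y = 11

Answer: 11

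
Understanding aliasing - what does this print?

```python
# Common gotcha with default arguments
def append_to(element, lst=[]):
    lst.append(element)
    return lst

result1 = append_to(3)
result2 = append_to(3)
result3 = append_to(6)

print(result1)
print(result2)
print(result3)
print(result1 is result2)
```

Key concept: mutable default argument gotcha.
Step by step:
`result1 = append_to(3)` → result1 = [3]
`result2 = append_to(3)` → result1 = [3, 3] (same object as result2); result2 = [3, 3] (same object as result1)
`result3 = append_to(6)` → result1 = [3, 3, 6] (same object as result2, result3); result2 = [3, 3, 6] (same object as result1, result3); result3 = [3, 3, 6] (same object as result1, result2)
`print(result1)` → prints [3, 3, 6]
`print(result2)` → prints [3, 3, 6]
`print(result3)` → prints [3, 3, 6]
`print(result1 is result2)` → prints True

Answer:
[3, 3, 6]
[3, 3, 6]
[3, 3, 6]
True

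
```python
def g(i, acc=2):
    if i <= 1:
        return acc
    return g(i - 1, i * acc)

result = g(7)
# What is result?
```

Accumulator trace (n, acc): (7, 2) -> (6, 14) -> (5, 84) -> (4, 420) -> (3, 1680) -> (2, 5040) -> (1, 10080) -> return 10080

Answer: 10080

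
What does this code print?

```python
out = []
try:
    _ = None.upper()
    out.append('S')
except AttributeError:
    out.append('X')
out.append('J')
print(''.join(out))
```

Execution trace: 'X' (except AttributeError) → 'J' (after the try/except). Output: XJ

Answer: XJ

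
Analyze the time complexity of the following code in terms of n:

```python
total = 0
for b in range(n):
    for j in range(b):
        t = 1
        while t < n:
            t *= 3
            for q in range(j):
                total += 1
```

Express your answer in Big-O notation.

Each loop level contributes: n × n × log n × n. Multiplying the contributions gives O(n^3 log n).

Answer: O(n^3 log n)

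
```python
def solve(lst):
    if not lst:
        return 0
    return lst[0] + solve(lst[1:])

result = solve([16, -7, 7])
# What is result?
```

16 + (-7) + 7 + 0 = 16

Answer: 16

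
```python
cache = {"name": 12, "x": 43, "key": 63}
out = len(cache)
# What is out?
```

Trace:
`cache = {"name": 12, "x": 43, "key": 63}` → cache = {'name': 12, 'x': 43, 'key': 63}
`out = len(cache)` → out = 3
So out = 3

Answer: 3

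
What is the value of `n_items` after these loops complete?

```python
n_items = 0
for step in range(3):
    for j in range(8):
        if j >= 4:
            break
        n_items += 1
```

Inner breaks at 4, outer runs 3 times
`n_items` takes the values: 0 → 1 → 2 → 3 → 4 → 5 → 6 → 7 → 8 → 9 → 10 → 11 → 12

Answer: 12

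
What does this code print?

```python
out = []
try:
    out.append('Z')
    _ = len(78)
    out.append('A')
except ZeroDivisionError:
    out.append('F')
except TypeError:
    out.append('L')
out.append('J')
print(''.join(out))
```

Execution trace: 'Z' (try body) → 'L' (except TypeError) → 'J' (after the try/except). Output: ZLJ

Answer: ZLJ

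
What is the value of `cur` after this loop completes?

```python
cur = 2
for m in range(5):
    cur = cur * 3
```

Multiply by 3, 5 times: 2 * 3^5 = 486
`cur` takes the values: 2 → 6 → 18 → 54 → 162 → 486

Answer: 486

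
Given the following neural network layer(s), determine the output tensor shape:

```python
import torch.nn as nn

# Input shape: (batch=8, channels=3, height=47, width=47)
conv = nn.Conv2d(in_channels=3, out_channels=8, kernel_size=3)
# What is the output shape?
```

Input: (8, 3, 47, 47) -> Output: (8, 8, 45, 45)

Answer: (8, 8, 45, 45)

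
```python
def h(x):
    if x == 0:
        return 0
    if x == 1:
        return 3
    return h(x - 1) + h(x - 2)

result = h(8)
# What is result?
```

Build up from base cases: h(0)=0, h(1)=3, h(2)=3, h(3)=6, h(4)=9, h(5)=15, h(6)=24, ..., h(8)=63

Answer: 63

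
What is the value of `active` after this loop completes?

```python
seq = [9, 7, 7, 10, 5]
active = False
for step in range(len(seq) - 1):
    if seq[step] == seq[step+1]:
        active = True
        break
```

Check consecutive duplicates in [9, 7, 7, 10, 5]
`active` takes the values: False → True

Answer: True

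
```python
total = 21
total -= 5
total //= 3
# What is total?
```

Trace:
`total = 21` → total = 21
`total -= 5` → total = 16
`total //= 3` → total = 5
So total = 5

Answer: 5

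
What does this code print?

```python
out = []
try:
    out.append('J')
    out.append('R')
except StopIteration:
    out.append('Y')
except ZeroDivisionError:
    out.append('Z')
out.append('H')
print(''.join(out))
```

Execution trace: 'J' (try body) → 'R' (try body, no exception) → 'H' (after the try/except). Output: JRH

Answer: JRH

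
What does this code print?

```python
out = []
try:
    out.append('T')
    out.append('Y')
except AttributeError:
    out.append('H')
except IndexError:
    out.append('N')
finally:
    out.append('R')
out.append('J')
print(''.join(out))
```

Execution trace: 'T' (try body) → 'Y' (try body, no exception) → 'R' (finally) → 'J' (after the try/except). Output: TYRJ

Answer: TYRJ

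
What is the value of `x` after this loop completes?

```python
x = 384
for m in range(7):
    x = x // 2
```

Halve 7 times: 384 // 2^7 = 3
`x` takes the values: 384 → 192 → 96 → 48 → 24 → 12 → 6 → 3

Answer: 3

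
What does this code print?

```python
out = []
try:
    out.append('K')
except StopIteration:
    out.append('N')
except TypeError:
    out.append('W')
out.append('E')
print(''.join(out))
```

Execution trace: 'K' (try body, no exception) → 'E' (after the try/except). Output: KE

Answer: KE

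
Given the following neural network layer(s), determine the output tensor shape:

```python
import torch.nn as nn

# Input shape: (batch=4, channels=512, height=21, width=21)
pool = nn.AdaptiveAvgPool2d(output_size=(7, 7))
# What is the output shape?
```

Input: (4, 512, 21, 21) -> Output: (4, 512, 7, 7)

Answer: (4, 512, 7, 7)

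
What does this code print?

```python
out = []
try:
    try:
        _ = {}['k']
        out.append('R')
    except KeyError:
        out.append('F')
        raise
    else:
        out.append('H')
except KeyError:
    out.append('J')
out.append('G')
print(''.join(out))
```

Execution trace: 'F' (inner except KeyError) → 'J' (outer except KeyError) → 'G' (after the try/except). Output: FJG

Answer: FJG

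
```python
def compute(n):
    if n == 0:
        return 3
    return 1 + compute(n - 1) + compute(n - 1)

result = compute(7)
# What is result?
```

compute(n) = 1 + 2·compute(n-1), compute(0)=3. Closed form: (3+1)·2^7 - 1 = 511.

Answer: 511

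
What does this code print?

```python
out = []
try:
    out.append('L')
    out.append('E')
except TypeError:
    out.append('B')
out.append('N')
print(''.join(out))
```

Execution trace: 'L' (try body) → 'E' (try body, no exception) → 'N' (after the try/except). Output: LEN

Answer: LEN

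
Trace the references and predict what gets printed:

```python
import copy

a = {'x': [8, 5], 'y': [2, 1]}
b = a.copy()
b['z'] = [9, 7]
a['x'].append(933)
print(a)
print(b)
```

Key concept: shallow copy of dict with mutable values.
Step by step:
`a = {'x': [8, 5], 'y': [2, 1]}` → a = {'x': [8, 5], 'y': [2, 1]}
`b = a.copy()` → b = {'x': [8, 5], 'y': [2, 1]}
`b['z'] = [9, 7]` → b = {'x': [8, 5], 'y': [2, 1], 'z': [9, 7]}
`a['x'].append(933)` → a = {'x': [8, 5, 933], 'y': [2, 1]}; b = {'x': [8, 5, 933], 'y': [2, 1], 'z': [9, 7]}
`print(a)` → prints {'x': [8, 5, 933], 'y': [2, 1]}
`print(b)` → prints {'x': [8, 5, 933], 'y': [2, 1], 'z': [9, 7]}

Answer:
{'x': [8, 5, 933], 'y': [2, 1]}
{'x': [8, 5, 933], 'y': [2, 1], 'z': [9, 7]}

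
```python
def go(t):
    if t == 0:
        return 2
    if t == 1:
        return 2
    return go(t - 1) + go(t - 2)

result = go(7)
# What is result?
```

Build up from base cases: go(0)=2, go(1)=2, go(2)=4, go(3)=6, go(4)=10, go(5)=16, go(6)=26, ..., go(7)=42

Answer: 42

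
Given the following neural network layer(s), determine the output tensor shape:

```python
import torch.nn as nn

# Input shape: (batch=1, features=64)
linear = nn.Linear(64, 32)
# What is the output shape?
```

Input: (1, 64) -> Output: (1, 32)

Answer: (1, 32)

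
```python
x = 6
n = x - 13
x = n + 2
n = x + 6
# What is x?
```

Trace:
`x = 6` → x = 6
`n = x - 13` → n = -7
`x = n + 2` → x = -5
`n = x + 6` → n = 1
So x = -5

Answer: -5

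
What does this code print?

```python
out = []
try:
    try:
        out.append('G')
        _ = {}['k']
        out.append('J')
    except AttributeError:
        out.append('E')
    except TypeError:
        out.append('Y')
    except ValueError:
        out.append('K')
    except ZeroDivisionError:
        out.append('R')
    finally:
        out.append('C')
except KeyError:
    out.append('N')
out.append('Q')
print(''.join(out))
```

Execution trace: 'G' (try body) → 'C' (finally) → 'N' (outer except KeyError) → 'Q' (after the try/except). Output: GCNQ

Answer: GCNQ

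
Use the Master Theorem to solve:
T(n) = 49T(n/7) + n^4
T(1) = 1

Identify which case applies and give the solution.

a=49, b=7, f(n)=n^4. log_7(49) = 2. Since c=4 > 2 and the regularity condition holds (49(n/7)^4 = (49/7^4)n^4 with 49/7^4 < 1), Case 3 applies: T(n) = Θ(f(n)) = O(n^4).

Answer: O(n^4) - Case 3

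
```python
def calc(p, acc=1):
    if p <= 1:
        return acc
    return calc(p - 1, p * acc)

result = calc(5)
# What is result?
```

Accumulator trace (n, acc): (5, 1) -> (4, 5) -> (3, 20) -> (2, 60) -> (1, 120) -> return 120

Answer: 120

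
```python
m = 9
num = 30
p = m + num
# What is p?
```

Trace:
`m = 9` → m = 9
`num = 30` → num = 30
`p = m + num` → p = 39
So p = 39

Answer: 39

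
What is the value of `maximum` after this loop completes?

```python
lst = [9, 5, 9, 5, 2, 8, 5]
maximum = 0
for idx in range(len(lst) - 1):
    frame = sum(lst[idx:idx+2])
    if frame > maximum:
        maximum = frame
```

Max sum of 2-element window in [9, 5, 9, 5, 2, 8, 5]
`maximum` takes the values: 0 → 14

Answer: 14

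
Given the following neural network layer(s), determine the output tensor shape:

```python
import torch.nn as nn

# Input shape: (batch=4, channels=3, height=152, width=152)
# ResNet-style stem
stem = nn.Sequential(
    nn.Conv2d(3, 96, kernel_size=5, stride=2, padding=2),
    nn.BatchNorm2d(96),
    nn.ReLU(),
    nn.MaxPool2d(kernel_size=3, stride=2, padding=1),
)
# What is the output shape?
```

Input: (4, 3, 152, 152) -> after Conv2d 5x5 stride=2: (4, 96, 76, 76) -> Output: (4, 96, 38, 38)

Answer: (4, 96, 38, 38)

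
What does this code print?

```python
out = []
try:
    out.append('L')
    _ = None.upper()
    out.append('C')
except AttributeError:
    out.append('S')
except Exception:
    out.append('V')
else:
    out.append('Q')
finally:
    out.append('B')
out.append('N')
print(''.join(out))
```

Execution trace: 'L' (try body) → 'S' (except AttributeError) → 'B' (finally) → 'N' (after the try/except). Output: LSBN

Answer: LSBN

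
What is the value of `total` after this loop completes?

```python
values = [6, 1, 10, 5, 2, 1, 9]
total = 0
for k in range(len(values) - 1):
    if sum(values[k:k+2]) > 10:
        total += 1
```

Count windows with sum > 10
`total` takes the values: 0 → 1 → 2

Answer: 2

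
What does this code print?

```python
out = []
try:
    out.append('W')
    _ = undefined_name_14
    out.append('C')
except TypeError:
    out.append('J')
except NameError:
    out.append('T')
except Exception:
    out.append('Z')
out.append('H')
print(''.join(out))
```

Execution trace: 'W' (try body) → 'T' (except NameError) → 'H' (after the try/except). Output: WTH

Answer: WTH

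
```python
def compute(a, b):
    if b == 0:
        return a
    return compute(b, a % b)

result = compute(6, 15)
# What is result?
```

compute(6, 15) -> compute(15, 6) -> compute(6, 3) -> compute(3, 0) -> 3

Answer: 3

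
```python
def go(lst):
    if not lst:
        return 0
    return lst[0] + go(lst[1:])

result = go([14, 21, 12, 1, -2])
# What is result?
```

14 + 21 + 12 + 1 + (-2) + 0 = 46

Answer: 46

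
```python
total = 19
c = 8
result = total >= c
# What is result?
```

Trace:
`total = 19` → total = 19
`c = 8` → c = 8
`result = total >= c` → result = True
So result = True

Answer: True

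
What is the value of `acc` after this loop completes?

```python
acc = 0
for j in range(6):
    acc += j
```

Sum of 0 to 5 = 15
`acc` takes the values: 0 → 1 → 3 → 6 → 10 → 15

Answer: 15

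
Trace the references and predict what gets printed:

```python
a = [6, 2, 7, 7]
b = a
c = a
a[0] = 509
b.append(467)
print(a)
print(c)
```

Key concept: multiple aliases.
Step by step:
`a = [6, 2, 7, 7]` → a = [6, 2, 7, 7]
`b = a` → b = [6, 2, 7, 7] (same object as a)
`c = a` → c = [6, 2, 7, 7] (same object as a, b)
`a[0] = 509` → a = [509, 2, 7, 7] (same object as b, c); b = [509, 2, 7, 7] (same object as a, c); c = [509, 2, 7, 7] (same object as a, b)
`b.append(467)` → a = [509, 2, 7, 7, 467] (same object as b, c); b = [509, 2, 7, 7, 467] (same object as a, c); c = [509, 2, 7, 7, 467] (same object as a, b)
`print(a)` → prints [509, 2, 7, 7, 467]
`print(c)` → prints [509, 2, 7, 7, 467]

Answer:
[509, 2, 7, 7, 467]
[509, 2, 7, 7, 467]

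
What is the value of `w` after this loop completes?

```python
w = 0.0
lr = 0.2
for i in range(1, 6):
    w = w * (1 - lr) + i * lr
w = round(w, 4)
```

Moving average with lr=0.2
`w` takes the values: 0.0 → 0.2 → 0.56 → 1.048 → 1.6384 → 2.31072 → 2.3107

Answer: 2.3107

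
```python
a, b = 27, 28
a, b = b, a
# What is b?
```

Trace:
`a, b = 27, 28` → a = 27; b = 28
`a, b = b, a` → a = 28; b = 27
So b = 27

Answer: 27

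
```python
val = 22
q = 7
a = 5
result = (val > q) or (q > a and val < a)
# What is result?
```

Trace:
`val = 22` → val = 22
`q = 7` → q = 7
`a = 5` → a = 5
`result = (val > q) or (q > a and val < a)` → result = True
So result = True

Answer: True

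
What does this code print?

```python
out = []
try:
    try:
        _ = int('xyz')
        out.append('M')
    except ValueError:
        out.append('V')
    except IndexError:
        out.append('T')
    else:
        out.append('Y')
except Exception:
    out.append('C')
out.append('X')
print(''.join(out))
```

Execution trace: 'V' (inner except ValueError) → 'X' (after the try/except). Output: VX

Answer: VX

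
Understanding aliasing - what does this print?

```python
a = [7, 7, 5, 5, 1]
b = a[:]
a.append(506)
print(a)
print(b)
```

Key concept: slice [:] creates copy.
Step by step:
`a = [7, 7, 5, 5, 1]` → a = [7, 7, 5, 5, 1]
`b = a[:]` → b = [7, 7, 5, 5, 1]
`a.append(506)` → a = [7, 7, 5, 5, 1, 506]
`print(a)` → prints [7, 7, 5, 5, 1, 506]
`print(b)` → prints [7, 7, 5, 5, 1]

Answer:
[7, 7, 5, 5, 1, 506]
[7, 7, 5, 5, 1]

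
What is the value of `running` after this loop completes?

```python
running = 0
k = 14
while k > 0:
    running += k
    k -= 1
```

Sum 14 down to 1
`running` takes the values: 0 → 14 → 27 → 39 → 50 → 60 → 69 → 77 → 84 → 90 → 95 → 99 → 102 → 104 → 105

Answer: 105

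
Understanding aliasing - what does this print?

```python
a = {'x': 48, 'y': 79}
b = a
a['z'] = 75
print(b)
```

Key concept: dict aliasing.
Step by step:
`a = {'x': 48, 'y': 79}` → a = {'x': 48, 'y': 79}
`b = a` → b = {'x': 48, 'y': 79} (same object as a)
`a['z'] = 75` → a = {'x': 48, 'y': 79, 'z': 75} (same object as b); b = {'x': 48, 'y': 79, 'z': 75} (same object as a)
`print(b)` → prints {'x': 48, 'y': 79, 'z': 75}

Answer: {'x': 48, 'y': 79, 'z': 75}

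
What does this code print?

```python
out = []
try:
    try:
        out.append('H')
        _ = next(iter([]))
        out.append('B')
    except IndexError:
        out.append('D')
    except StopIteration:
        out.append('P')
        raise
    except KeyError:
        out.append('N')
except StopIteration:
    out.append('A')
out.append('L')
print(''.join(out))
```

Execution trace: 'H' (inner try body) → 'P' (inner except StopIteration) → 'A' (outer except StopIteration) → 'L' (after the try/except). Output: HPAL

Answer: HPAL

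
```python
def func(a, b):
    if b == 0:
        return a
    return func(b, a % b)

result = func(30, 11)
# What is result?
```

func(30, 11) -> func(11, 8) -> func(8, 3) -> func(3, 2) -> func(2, 1) -> func(1, 0) -> 1

Answer: 1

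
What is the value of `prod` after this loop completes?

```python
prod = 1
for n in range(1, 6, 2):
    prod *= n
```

Product of 1, 3, 5, ... up to 5
`prod` takes the values: 1 → 3 → 15

Answer: 15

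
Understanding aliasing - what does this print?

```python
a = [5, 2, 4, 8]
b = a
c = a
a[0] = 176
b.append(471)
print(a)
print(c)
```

Key concept: multiple aliases.
Step by step:
`a = [5, 2, 4, 8]` → a = [5, 2, 4, 8]
`b = a` → b = [5, 2, 4, 8] (same object as a)
`c = a` → c = [5, 2, 4, 8] (same object as a, b)
`a[0] = 176` → a = [176, 2, 4, 8] (same object as b, c); b = [176, 2, 4, 8] (same object as a, c); c = [176, 2, 4, 8] (same object as a, b)
`b.append(471)` → a = [176, 2, 4, 8, 471] (same object as b, c); b = [176, 2, 4, 8, 471] (same object as a, c); c = [176, 2, 4, 8, 471] (same object as a, b)
`print(a)` → prints [176, 2, 4, 8, 471]
`print(c)` → prints [176, 2, 4, 8, 471]

Answer:
[176, 2, 4, 8, 471]
[176, 2, 4, 8, 471]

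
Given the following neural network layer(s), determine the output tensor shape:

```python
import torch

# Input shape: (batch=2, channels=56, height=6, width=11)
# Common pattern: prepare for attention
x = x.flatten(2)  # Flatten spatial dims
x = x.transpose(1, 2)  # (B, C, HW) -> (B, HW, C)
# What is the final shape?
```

Input: (2, 56, 6, 11) -> after flatten(2): (2, 56, 66) -> Output: (2, 66, 56)

Answer: (2, 66, 56)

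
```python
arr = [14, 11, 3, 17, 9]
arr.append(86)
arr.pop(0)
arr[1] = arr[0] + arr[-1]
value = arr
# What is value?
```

Trace:
`arr = [14, 11, 3, 17, 9]` → arr = [14, 11, 3, 17, 9]
`arr.append(86)` → arr = [14, 11, 3, 17, 9, 86]
`arr.pop(0)` → arr = [11, 3, 17, 9, 86]
`arr[1] = arr[0] + arr[-1]` → arr = [11, 97, 17, 9, 86]
`value = arr` → value = [11, 97, 17, 9, 86]
So value = [11, 97, 17, 9, 86]

Answer: [11, 97, 17, 9, 86]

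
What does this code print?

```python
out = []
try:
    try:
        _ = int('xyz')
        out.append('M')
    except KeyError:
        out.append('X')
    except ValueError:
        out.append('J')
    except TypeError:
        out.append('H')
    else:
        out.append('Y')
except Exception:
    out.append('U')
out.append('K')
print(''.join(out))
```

Execution trace: 'J' (inner except ValueError) → 'K' (after the try/except). Output: JK

Answer: JK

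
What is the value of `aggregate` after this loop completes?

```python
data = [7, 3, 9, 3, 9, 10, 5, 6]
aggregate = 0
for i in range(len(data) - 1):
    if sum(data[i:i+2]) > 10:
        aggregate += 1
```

Count windows with sum > 10
`aggregate` takes the values: 0 → 1 → 2 → 3 → 4 → 5 → 6

Answer: 6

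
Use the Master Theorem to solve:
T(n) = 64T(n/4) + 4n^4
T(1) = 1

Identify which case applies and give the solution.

a=64, b=4, f(n)=4n^4. log_4(64) = 3. Since c=4 > 3 and the regularity condition holds (64(n/4)^4 = (64/4^4)n^4 with 64/4^4 < 1), Case 3 applies: T(n) = Θ(f(n)) = O(n^4).

Answer: O(n^4) - Case 3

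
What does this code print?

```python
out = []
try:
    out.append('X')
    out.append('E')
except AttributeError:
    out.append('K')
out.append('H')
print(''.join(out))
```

Execution trace: 'X' (try body) → 'E' (try body, no exception) → 'H' (after the try/except). Output: XEH

Answer: XEH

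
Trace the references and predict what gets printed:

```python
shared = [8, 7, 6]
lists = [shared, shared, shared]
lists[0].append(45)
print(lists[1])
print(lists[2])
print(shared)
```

Key concept: list of same reference.
Step by step:
`shared = [8, 7, 6]` → shared = [8, 7, 6]
`lists = [shared, shared, shared]` → lists = [[8, 7, 6], [8, 7, 6], [8, 7, 6]]
`lists[0].append(45)` → shared = [8, 7, 6, 45]; lists = [[8, 7, 6, 45], [8, 7, 6, 45], [8, 7, 6, 45]]
`print(lists[1])` → prints [8, 7, 6, 45]
`print(lists[2])` → prints [8, 7, 6, 45]
`print(shared)` → prints [8, 7, 6, 45]

Answer:
[8, 7, 6, 45]
[8, 7, 6, 45]
[8, 7, 6, 45]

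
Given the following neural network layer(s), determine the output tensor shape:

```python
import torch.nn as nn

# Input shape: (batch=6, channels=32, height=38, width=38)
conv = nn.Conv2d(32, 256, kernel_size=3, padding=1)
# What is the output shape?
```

Input: (6, 32, 38, 38) -> Output: (6, 256, 38, 38)

Answer: (6, 256, 38, 38)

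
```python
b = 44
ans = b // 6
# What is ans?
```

Trace:
`b = 44` → b = 44
`ans = b // 6` → ans = 7
So ans = 7

Answer: 7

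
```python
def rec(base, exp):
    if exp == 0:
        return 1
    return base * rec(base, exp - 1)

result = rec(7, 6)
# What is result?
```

rec(7, 6) = 7 * 7 * 7 * 7 * 7 * 7 = 117649

Answer: 117649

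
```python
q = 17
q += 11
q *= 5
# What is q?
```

Trace:
`q = 17` → q = 17
`q += 11` → q = 28
`q *= 5` → q = 140
So q = 140

Answer: 140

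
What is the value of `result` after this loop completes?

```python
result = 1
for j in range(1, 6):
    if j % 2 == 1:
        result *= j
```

Product of odd numbers 1 to 5
`result` takes the values: 1 → 3 → 15

Answer: 15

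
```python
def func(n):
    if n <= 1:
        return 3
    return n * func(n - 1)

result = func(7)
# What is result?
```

func(7) = 7 * 6 * 5 * 4 * 3 * 2 * 3 = 15120

Answer: 15120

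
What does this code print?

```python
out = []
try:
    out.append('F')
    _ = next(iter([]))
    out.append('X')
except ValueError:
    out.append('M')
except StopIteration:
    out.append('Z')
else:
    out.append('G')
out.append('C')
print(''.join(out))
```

Execution trace: 'F' (try body) → 'Z' (except StopIteration) → 'C' (after the try/except). Output: FZC

Answer: FZC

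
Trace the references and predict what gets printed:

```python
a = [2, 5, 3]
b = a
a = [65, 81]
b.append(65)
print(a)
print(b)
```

Key concept: rebinding vs mutation: a is rebound to a new list, b still points at the original.
Step by step:
`a = [2, 5, 3]` → a = [2, 5, 3]
`b = a` → b = [2, 5, 3] (same object as a)
`a = [65, 81]` → a = [65, 81]
`b.append(65)` → b = [2, 5, 3, 65]
`print(a)` → prints [65, 81]
`print(b)` → prints [2, 5, 3, 65]

Answer:
[65, 81]
[2, 5, 3, 65]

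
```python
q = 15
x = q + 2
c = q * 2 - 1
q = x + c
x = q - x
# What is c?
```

Trace:
`q = 15` → q = 15
`x = q + 2` → x = 17
`c = q * 2 - 1` → c = 29
`q = x + c` → q = 46
`x = q - x` → x = 29
So c = 29

Answer: 29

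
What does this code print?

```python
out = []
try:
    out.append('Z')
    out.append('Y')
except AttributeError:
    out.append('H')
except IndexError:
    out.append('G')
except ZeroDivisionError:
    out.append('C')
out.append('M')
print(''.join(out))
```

Execution trace: 'Z' (try body) → 'Y' (try body, no exception) → 'M' (after the try/except). Output: ZYM

Answer: ZYM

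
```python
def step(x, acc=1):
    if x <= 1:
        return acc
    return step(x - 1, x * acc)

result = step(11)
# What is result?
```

Accumulator trace (n, acc): (11, 1) -> (10, 11) -> (9, 110) -> (8, 990) -> (7, 7920) -> (6, 55440) -> (5, 332640) -> (4, 1663200) -> (3, 6652800) -> (2, 19958400) -> (1, 39916800) -> return 39916800

Answer: 39916800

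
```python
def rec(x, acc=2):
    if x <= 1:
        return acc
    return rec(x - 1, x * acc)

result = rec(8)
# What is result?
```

Accumulator trace (n, acc): (8, 2) -> (7, 16) -> (6, 112) -> (5, 672) -> (4, 3360) -> (3, 13440) -> (2, 40320) -> (1, 80640) -> return 80640

Answer: 80640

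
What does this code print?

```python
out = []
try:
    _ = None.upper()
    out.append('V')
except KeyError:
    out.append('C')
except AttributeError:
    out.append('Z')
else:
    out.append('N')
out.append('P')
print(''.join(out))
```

Execution trace: 'Z' (except AttributeError) → 'P' (after the try/except). Output: ZP

Answer: ZP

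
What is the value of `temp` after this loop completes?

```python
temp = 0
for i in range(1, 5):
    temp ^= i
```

XOR of 1 to 4
`temp` takes the values: 0 → 1 → 3 → 0 → 4

Answer: 4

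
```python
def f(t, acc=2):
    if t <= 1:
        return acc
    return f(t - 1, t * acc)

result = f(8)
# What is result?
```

Accumulator trace (n, acc): (8, 2) -> (7, 16) -> (6, 112) -> (5, 672) -> (4, 3360) -> (3, 13440) -> (2, 40320) -> (1, 80640) -> return 80640

Answer: 80640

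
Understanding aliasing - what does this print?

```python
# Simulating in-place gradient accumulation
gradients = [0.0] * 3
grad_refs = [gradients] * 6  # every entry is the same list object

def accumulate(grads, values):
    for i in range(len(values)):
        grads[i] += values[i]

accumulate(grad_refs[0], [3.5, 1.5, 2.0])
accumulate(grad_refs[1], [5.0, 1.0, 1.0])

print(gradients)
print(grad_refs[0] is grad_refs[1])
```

Key concept: gradient accumulation aliasing.
Step by step:
`gradients = [0.0] * 3` → gradients = [0.0, 0.0, 0.0]
`grad_refs = [gradients] * 6` → grad_refs = [[0.0, 0.0, 0.0], [0.0, 0.0, 0.0], [0.0, 0.0, 0.0], [0.0, 0.0, 0.0], [0.0, 0.0, 0.0], [0.0, 0.0, 0.0]]
`accumulate(grad_refs[0], [3.5, 1.5, 2.0])` → gradients = [3.5, 1.5, 2.0]; grad_refs = [[3.5, 1.5, 2.0], [3.5, 1.5, 2.0], [3.5, 1.5, 2.0], [3.5, 1.5, 2.0], [3.5, 1.5, 2.0], [3.5, 1.5, 2.0]]
`accumulate(grad_refs[1], [5.0, 1.0, 1.0])` → gradients = [8.5, 2.5, 3.0]; grad_refs = [[8.5, 2.5, 3.0], [8.5, 2.5, 3.0], [8.5, 2.5, 3.0], [8.5, 2.5, 3.0], [8.5, 2.5, 3.0], [8.5, 2.5, 3.0]]
`print(gradients)` → prints [8.5, 2.5, 3.0]
`print(grad_refs[0] is grad_refs[1])` → prints True

Answer:
[8.5, 2.5, 3.0]
True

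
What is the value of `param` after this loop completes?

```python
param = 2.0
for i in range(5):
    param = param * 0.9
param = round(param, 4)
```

Exponential decay: 2.0 * 0.9^5
`param` takes the values: 2.0 → 1.8 → 1.62 → 1.458 → 1.3122 → 1.18098 → 1.181

Answer: 1.181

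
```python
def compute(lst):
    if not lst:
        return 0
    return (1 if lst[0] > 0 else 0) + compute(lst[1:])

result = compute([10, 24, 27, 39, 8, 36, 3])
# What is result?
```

Count of positive elements in [10, 24, 27, 39, 8, 36, 3] = 7

Answer: 7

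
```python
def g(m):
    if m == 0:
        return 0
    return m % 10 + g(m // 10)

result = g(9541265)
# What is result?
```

Sum of digits of 9541265: 5 + 6 + 2 + 1 + 4 + 5 + 9 = 32

Answer: 32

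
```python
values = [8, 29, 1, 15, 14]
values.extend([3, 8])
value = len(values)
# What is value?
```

Trace:
`values = [8, 29, 1, 15, 14]` → values = [8, 29, 1, 15, 14]
`values.extend([3, 8])` → values = [8, 29, 1, 15, 14, 3, 8]
`value = len(values)` → value = 7
So value = 7

Answer: 7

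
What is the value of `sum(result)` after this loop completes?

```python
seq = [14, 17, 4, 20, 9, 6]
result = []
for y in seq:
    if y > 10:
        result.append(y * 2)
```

Sum of doubled values > 10
`result` takes the values: [] → [28] → [28, 34] → [28, 34, 40]
So `sum(result)` = 102

Answer: 102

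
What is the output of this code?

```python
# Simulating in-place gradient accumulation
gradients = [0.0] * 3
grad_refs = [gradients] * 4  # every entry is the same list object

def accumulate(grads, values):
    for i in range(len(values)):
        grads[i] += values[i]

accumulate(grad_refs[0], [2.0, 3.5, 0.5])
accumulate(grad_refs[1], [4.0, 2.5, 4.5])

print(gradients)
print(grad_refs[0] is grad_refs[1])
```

Key concept: gradient accumulation aliasing.
Step by step:
`gradients = [0.0] * 3` → gradients = [0.0, 0.0, 0.0]
`grad_refs = [gradients] * 4` → grad_refs = [[0.0, 0.0, 0.0], [0.0, 0.0, 0.0], [0.0, 0.0, 0.0], [0.0, 0.0, 0.0]]
`accumulate(grad_refs[0], [2.0, 3.5, 0.5])` → gradients = [2.0, 3.5, 0.5]; grad_refs = [[2.0, 3.5, 0.5], [2.0, 3.5, 0.5], [2.0, 3.5, 0.5], [2.0, 3.5, 0.5]]
`accumulate(grad_refs[1], [4.0, 2.5, 4.5])` → gradients = [6.0, 6.0, 5.0]; grad_refs = [[6.0, 6.0, 5.0], [6.0, 6.0, 5.0], [6.0, 6.0, 5.0], [6.0, 6.0, 5.0]]
`print(gradients)` → prints [6.0, 6.0, 5.0]
`print(grad_refs[0] is grad_refs[1])` → prints True

Answer:
[6.0, 6.0, 5.0]
True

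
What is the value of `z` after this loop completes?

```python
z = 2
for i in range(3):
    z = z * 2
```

Multiply by 2, 3 times: 2 * 2^3 = 16
`z` takes the values: 2 → 4 → 8 → 16

Answer: 16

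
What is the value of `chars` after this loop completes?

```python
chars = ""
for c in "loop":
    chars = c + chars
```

Reverse 'loop'
`chars` takes the values: "" → "l" → "ol" → "ool" → "pool"

Answer: "pool"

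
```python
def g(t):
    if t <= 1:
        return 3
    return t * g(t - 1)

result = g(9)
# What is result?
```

g(9) = 9 * 8 * 7 * 6 * 5 * 4 * 3 * 2 * 3 = 1088640

Answer: 1088640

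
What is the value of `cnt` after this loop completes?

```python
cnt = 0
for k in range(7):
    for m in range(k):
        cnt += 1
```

Triangle number: 0+1+2+...+6
`cnt` takes the values: 0 → 1 → 2 → 3 → 4 → 5 → 6 → 7 → 8 → 9 → 10 → 11 → 12 → 13 → 14 → 15 → 16 → 17 → 18 → 19 → 20 → 21

Answer: 21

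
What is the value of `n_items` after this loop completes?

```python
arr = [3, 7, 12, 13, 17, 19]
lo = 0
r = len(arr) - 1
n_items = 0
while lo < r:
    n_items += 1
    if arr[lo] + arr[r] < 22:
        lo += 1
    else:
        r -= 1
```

Steps to find pair summing to 22
`n_items` takes the values: 0 → 1 → 2 → 3 → 4 → 5

Answer: 5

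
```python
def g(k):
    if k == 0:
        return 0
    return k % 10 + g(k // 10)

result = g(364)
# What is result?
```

Sum of digits of 364: 4 + 6 + 3 = 13

Answer: 13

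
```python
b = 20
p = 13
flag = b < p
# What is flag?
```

Trace:
`b = 20` → b = 20
`p = 13` → p = 13
`flag = b < p` → flag = False
So flag = False

Answer: False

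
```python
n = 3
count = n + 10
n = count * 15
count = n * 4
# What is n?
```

Trace:
`n = 3` → n = 3
`count = n + 10` → count = 13
`n = count * 15` → n = 195
`count = n * 4` → count = 780
So n = 195

Answer: 195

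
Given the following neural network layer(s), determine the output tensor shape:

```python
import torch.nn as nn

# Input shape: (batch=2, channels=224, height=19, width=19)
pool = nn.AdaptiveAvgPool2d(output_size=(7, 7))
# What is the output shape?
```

Input: (2, 224, 19, 19) -> Output: (2, 224, 7, 7)

Answer: (2, 224, 7, 7)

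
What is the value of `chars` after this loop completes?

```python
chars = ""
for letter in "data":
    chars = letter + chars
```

Reverse 'data'
`chars` takes the values: "" → "d" → "ad" → "tad" → "atad"

Answer: "atad"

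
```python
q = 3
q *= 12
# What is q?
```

Trace:
`q = 3` → q = 3
`q *= 12` → q = 36
So q = 36

Answer: 36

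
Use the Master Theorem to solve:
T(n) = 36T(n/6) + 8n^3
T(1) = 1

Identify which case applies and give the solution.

a=36, b=6, f(n)=8n^3. log_6(36) = 2. Since c=3 > 2 and the regularity condition holds (36(n/6)^3 = (36/6^3)n^3 with 36/6^3 < 1), Case 3 applies: T(n) = Θ(f(n)) = O(n^3).

Answer: O(n^3) - Case 3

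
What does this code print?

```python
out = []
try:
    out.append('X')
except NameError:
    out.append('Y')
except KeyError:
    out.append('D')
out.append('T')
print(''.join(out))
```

Execution trace: 'X' (try body, no exception) → 'T' (after the try/except). Output: XT

Answer: XT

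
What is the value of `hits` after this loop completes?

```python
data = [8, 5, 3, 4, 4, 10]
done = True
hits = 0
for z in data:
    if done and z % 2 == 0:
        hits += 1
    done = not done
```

Count even values at even positions
`hits` takes the values: 0 → 1 → 2

Answer: 2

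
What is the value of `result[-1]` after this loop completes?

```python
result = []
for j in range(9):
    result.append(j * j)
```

Last element of squares 0 to 8
`result` takes the values: [] → [0] → [0, 1] → [0, 1, 4] → [0, 1, 4, 9] → [0, 1, 4, 9, 16] → [0, 1, 4, 9, 16, 25] → [0, 1, 4, 9, 16, 25, 36] → [0, 1, 4, 9, 16, 25, 36, 49] → [0, 1, 4, 9, 16, 25, 36, 49, 64]
So `result[-1]` = 64

Answer: 64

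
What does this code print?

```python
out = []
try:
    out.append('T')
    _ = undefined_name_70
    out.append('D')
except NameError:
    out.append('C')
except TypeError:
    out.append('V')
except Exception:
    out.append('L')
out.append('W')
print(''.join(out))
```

Execution trace: 'T' (try body) → 'C' (except NameError) → 'W' (after the try/except). Output: TCW

Answer: TCW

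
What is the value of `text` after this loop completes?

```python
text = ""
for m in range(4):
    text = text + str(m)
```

Concatenate digits 0 to 3
`text` takes the values: "" → "0" → "01" → "012" → "0123"

Answer: "0123"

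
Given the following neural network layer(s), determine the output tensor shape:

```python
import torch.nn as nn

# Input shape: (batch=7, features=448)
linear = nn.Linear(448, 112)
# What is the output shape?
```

Input: (7, 448) -> Output: (7, 112)

Answer: (7, 112)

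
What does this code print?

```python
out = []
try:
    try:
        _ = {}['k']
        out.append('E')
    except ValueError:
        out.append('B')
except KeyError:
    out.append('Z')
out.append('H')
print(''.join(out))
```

Execution trace: 'Z' (outer except KeyError) → 'H' (after the try/except). Output: ZH

Answer: ZH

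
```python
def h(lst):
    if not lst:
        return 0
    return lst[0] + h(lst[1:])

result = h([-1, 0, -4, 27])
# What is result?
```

(-1) + 0 + (-4) + 27 + 0 = 22

Answer: 22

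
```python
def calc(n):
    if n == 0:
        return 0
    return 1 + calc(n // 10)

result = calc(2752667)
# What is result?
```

Count of digits of 2752667: 7

Answer: 7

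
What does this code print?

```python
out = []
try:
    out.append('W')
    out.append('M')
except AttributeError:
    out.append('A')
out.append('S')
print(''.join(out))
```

Execution trace: 'W' (try body) → 'M' (try body, no exception) → 'S' (after the try/except). Output: WMS

Answer: WMS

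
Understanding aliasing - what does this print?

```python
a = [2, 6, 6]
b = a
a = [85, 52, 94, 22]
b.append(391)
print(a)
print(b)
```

Key concept: rebinding vs mutation: a is rebound to a new list, b still points at the original.
Step by step:
`a = [2, 6, 6]` → a = [2, 6, 6]
`b = a` → b = [2, 6, 6] (same object as a)
`a = [85, 52, 94, 22]` → a = [85, 52, 94, 22]
`b.append(391)` → b = [2, 6, 6, 391]
`print(a)` → prints [85, 52, 94, 22]
`print(b)` → prints [2, 6, 6, 391]

Answer:
[85, 52, 94, 22]
[2, 6, 6, 391]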